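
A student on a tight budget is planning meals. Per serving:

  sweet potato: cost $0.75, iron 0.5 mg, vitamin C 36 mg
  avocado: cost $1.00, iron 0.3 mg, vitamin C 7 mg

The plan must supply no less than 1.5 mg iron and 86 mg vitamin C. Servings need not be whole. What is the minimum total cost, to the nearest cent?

$2.25

For a min-cost LP with two ≥-constraints, a basic feasible solution has at most two positive variables.
sweet potato only: max(1.5/0.5, 86/36) = 3 servings → $2.25.
avocado only: max(1.5/0.3, 86/7) = 12.29 servings → $12.29.
sweet potato + avocado with both tight: 2.096 servings and 1.507 servings → $3.08.
The minimum over all feasible corners is $2.25.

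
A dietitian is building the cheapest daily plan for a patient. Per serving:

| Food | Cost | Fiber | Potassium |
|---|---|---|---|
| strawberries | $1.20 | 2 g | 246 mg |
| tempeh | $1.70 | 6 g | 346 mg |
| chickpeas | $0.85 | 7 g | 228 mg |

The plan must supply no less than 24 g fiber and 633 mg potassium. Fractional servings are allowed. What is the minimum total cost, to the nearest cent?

$2.91

strawberries only: max(24/2, 633/246) = 12 servings → $14.40.
tempeh only: max(24/6, 633/346) = 4 servings → $6.80.
chickpeas only: max(24/7, 633/228) = 3.429 servings → $2.91.
strawberries + tempeh with both targets exact would need a negative amount; discard.
strawberries + chickpeas: intersection lies outside the first quadrant.
tempeh + chickpeas with both targets exact would need a negative amount; discard.
So the least-cost plan costs $2.91.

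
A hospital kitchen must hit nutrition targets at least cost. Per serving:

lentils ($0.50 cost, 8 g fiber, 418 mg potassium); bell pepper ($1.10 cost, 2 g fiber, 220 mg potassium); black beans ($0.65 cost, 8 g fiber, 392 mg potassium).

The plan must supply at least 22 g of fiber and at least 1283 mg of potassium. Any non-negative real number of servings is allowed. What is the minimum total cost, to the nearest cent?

$1.53

With two linear requirements the optimum uses one or two foods; enumerate the corners.
lentils only: max(22/8, 1283/418) = 3.069 servings → $1.53.
bell pepper only: max(22/2, 1283/220) = 11 servings → $12.10.
black beans only: max(22/8, 1283/392) = 3.273 servings → $2.13.
lentils + bell pepper with both tight: 2.461 servings and 1.156 servings → $2.50.
lentils + black beans: the both-tight solution has a negative serving — not a feasible corner.
bell pepper + black beans with both tight: 1.68 servings and 2.33 servings → $3.36.
Cheapest feasible corner: $1.53.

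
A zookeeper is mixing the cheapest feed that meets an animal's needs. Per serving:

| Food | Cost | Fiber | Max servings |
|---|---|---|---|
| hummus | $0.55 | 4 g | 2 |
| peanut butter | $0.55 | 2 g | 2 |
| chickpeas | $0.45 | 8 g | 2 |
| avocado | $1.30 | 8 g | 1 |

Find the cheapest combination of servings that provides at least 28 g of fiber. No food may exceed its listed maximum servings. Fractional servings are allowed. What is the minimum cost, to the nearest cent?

$2.65

Cost per g of fiber: chickpeas $0.0563, hummus $0.1375, avocado $0.1625, peanut butter $0.2750.
Take 2 servings of chickpeas: +16.0 g fiber for $0.90 (total $0.90, still need 12.0 g).
Take 2 servings of hummus: +8.0 g fiber for $1.10 (total $2.00, still need 4.0 g).
Take 0.5 servings of avocado: +4.0 g fiber for $0.65 (total $2.65, still need 0.0 g).
Greedy by cheapest-per-g is optimal for a single linear constraint, so the minimum cost is $2.65.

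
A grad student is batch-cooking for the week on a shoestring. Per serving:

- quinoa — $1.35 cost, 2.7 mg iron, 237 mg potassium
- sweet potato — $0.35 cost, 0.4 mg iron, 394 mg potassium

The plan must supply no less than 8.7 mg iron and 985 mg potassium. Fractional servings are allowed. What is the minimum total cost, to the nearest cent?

Compare the cost at each extreme point of the feasible region.
quinoa only: max(8.7/2.7, 985/237) = 4.156 servings → $5.61.
sweet potato only: max(8.7/0.4, 985/394) = 21.75 servings → $7.61.
quinoa + sweet potato with both tight: 3.131 servings and 0.6167 servings → $4.44.
So the least-cost plan costs $4.44.

$4.44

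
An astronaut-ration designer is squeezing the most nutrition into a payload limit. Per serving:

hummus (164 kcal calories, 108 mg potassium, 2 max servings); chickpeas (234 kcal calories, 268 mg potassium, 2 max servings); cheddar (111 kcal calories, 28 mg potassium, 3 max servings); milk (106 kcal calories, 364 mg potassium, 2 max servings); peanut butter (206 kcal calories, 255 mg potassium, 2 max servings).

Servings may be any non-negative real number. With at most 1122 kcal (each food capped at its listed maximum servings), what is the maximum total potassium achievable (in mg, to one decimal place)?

1793.8 mg

Potassium per kcal: milk 3.434, peanut butter 1.238, chickpeas 1.145, hummus 0.6585, cheddar 0.2523.
Take 2 servings of milk: uses 212 kcal, +728.0 mg potassium (running total 728.0 mg).
Take 2 servings of peanut butter: uses 412 kcal, +510.0 mg potassium (running total 1238.0 mg).
Take 2 servings of chickpeas: uses 468 kcal, +536.0 mg potassium (running total 1774.0 mg).
Take 0.1829 servings of hummus: uses 30 kcal, +19.8 mg potassium (running total 1793.8 mg).
Greedy by best ratio exhausts the calories allowance optimally: 1793.8 mg.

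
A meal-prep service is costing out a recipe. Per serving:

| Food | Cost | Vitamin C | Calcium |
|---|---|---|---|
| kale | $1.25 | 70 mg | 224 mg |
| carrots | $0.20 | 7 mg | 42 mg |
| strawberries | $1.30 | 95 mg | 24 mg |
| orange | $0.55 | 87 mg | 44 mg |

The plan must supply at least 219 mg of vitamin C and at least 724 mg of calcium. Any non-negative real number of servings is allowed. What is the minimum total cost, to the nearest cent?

Two binding constraints pin down two serving amounts, so the optimal mix uses at most two foods. The candidates are each food alone (scaled to the tighter of vitamin C/calcium) and each pair with both constraints tight.
kale only: max(219/70, 724/224) = 3.232 servings → $4.04.
carrots only: max(219/7, 724/42) = 31.29 servings → $6.26.
strawberries only: max(219/95, 724/24) = 30.17 servings → $39.22.
orange only: max(219/87, 724/44) = 16.45 servings → $9.05.
kale + carrots with both tight: 3.01 servings and 1.184 servings → $4.00.
kale + strawberries with both targets exact would need a negative amount; discard.
kale + orange: intersection lies outside the first quadrant.
carrots + strawberries with both tight: 16.62 servings and 1.081 servings → $4.73.
carrots + orange with both tight: 15.95 servings and 1.234 servings → $3.87.
strawberries + orange: the both-tight solution has a negative serving — not a feasible corner.
Cheapest feasible corner: $3.87.

$3.87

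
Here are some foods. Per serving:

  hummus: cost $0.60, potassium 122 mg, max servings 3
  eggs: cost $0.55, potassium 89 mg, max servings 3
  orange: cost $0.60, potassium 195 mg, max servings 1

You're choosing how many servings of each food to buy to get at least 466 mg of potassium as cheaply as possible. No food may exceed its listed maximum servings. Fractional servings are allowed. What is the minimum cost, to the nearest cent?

$1.93

Cost per mg of potassium: orange $0.0031, hummus $0.0049, eggs $0.0062.
Take 1 serving of orange: +195.0 mg potassium for $0.60 (total $0.60, still need 271.0 mg).
Take 2.221 servings of hummus: +271.0 mg potassium for $1.33 (total $1.93, still need 0.0 mg).
Filling from the cheapest source first is optimal under one linear minimum: $1.93.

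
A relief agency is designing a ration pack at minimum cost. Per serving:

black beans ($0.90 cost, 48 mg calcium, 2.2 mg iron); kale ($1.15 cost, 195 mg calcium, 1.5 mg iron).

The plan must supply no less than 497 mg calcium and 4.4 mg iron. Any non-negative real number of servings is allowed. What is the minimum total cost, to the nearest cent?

At the optimum either one food covers both requirements or two foods hit both targets exactly; no other combination can be cheaper.
black beans only: max(497/48, 4.4/2.2) = 10.35 servings → $9.32.
kale only: max(497/195, 4.4/1.5) = 2.933 servings → $3.37.
black beans + kale with both tight: 0.3151 servings and 2.471 servings → $3.13.
Cheapest feasible corner: $3.13.

$3.13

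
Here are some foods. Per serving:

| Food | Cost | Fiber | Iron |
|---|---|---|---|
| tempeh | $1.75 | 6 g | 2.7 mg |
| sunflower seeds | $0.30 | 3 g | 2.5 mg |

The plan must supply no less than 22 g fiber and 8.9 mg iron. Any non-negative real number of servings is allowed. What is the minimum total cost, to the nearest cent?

tempeh only: max(22/6, 8.9/2.7) = 3.667 servings → $6.42.
sunflower seeds only: max(22/3, 8.9/2.5) = 7.333 servings → $2.20.
tempeh + sunflower seeds with both targets exact would need a negative amount; discard.
The minimum over all feasible corners is $2.20.

$2.20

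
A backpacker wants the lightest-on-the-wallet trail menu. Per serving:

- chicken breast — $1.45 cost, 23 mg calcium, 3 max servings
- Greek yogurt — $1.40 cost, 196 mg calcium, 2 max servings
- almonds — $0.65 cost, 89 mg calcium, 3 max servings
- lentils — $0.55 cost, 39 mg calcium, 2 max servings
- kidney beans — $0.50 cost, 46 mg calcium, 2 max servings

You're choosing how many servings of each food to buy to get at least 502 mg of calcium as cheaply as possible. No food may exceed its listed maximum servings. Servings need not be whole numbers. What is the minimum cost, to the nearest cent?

$3.60

Cost per mg of calcium: Greek yogurt $0.0071, almonds $0.0073, kidney beans $0.0109, lentils $0.0141, chicken breast $0.0630.
Take 2 servings of Greek yogurt: +392.0 mg calcium for $2.80 (total $2.80, still need 110.0 mg).
Take 1.236 servings of almonds: +110.0 mg calcium for $0.80 (total $3.60, still need 0.0 mg).
Greedy by cheapest-per-mg is optimal for a single linear constraint, so the minimum cost is $3.60.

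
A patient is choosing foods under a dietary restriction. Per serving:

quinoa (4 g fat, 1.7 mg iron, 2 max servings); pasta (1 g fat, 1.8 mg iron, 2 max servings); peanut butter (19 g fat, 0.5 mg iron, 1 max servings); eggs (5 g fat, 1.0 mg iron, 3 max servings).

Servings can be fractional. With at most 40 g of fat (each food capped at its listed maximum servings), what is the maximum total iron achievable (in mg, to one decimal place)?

10.4 mg

Iron per g fat: pasta 1.8, quinoa 0.425, eggs 0.2, peanut butter 0.02632.
Take 2 servings of pasta: uses 2 g fat, +3.6 mg iron (running total 3.6 mg).
Take 2 servings of quinoa: uses 8 g fat, +3.4 mg iron (running total 7.0 mg).
Take 3 servings of eggs: uses 15 g fat, +3.0 mg iron (running total 10.0 mg).
Take 0.7895 servings of peanut butter: uses 15 g fat, +0.4 mg iron (running total 10.4 mg).
Filling greedily by iron-per-g fat is optimal for one linear limit, giving 10.4 mg.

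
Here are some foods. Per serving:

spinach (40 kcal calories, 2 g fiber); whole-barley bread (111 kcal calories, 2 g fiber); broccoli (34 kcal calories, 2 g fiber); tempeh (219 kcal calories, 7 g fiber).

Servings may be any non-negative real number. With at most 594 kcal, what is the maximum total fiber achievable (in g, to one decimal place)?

Fiber per kcal: broccoli 0.05882, spinach 0.05, tempeh 0.03196, whole-barley bread 0.01802.
With no serving limits, spend the whole calories allowance on broccoli: 594 kcal / 34 kcal × 2 g = 34.9 g.

34.9 g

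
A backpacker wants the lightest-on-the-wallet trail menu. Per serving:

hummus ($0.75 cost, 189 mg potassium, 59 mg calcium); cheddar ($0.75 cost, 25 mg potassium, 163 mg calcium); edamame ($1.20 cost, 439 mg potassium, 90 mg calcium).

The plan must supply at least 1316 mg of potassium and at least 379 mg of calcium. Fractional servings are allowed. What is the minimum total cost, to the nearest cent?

At the optimum either one food covers both requirements or two foods hit both targets exactly; no other combination can be cheaper.
hummus only: max(1316/189, 379/59) = 6.963 servings → $5.22.
cheddar only: max(1316/25, 379/163) = 52.64 servings → $39.48.
edamame only: max(1316/439, 379/90) = 4.211 servings → $5.05.
hummus + cheddar: the both-tight solution has a negative serving — not a feasible corner.
hummus + edamame with both tight: 5.392 servings and 0.6763 servings → $4.86.
cheddar + edamame with both tight: 0.6917 servings and 2.958 servings → $4.07.
The minimum over all feasible corners is $4.07.

$4.07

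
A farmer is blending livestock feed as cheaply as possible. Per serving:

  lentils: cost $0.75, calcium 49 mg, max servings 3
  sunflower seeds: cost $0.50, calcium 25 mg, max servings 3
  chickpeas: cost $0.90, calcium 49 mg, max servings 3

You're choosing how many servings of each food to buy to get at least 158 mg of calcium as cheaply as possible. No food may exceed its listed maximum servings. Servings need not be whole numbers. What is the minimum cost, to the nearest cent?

Cost per mg of calcium: lentils $0.0153, chickpeas $0.0184, sunflower seeds $0.0200.
Take 3 servings of lentils: +147.0 mg calcium for $2.25 (total $2.25, still need 11.0 mg).
Take 0.2245 servings of chickpeas: +11.0 mg calcium for $0.20 (total $2.45, still need 0.0 mg).
Filling from the cheapest source first is optimal under one linear minimum: $2.45.

$2.45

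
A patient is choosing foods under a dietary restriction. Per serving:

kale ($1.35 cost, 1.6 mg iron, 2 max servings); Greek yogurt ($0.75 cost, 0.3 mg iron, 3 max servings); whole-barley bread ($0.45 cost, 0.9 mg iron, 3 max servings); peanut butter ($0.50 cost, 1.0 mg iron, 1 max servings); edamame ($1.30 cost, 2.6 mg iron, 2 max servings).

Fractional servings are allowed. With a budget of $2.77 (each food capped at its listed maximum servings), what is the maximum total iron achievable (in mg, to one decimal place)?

5.5 mg

Iron per dollar: whole-barley bread 2, peanut butter 2, edamame 2, kale 1.185, Greek yogurt 0.4.
Take 3 servings of whole-barley bread: spends $1.35, +2.7 mg iron (running total 2.7 mg).
Take 1 serving of peanut butter: spends $0.50, +1.0 mg iron (running total 3.7 mg).
Take 0.7077 servings of edamame: spends $0.92, +1.8 mg iron (running total 5.5 mg).
Greedy by best ratio exhausts the cost allowance optimally: 5.5 mg.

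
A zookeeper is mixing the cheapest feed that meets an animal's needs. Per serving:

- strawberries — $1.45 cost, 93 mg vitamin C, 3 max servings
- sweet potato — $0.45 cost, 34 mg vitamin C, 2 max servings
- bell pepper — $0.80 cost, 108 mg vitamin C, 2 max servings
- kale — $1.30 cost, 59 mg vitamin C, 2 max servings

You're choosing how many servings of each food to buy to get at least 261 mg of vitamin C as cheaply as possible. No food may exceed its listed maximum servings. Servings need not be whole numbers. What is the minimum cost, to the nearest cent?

Cost per mg of vitamin C: bell pepper $0.0074, sweet potato $0.0132, strawberries $0.0156, kale $0.0220.
Take 2 servings of bell pepper: +216.0 mg vitamin C for $1.60 (total $1.60, still need 45.0 mg).
Take 1.324 servings of sweet potato: +45.0 mg vitamin C for $0.60 (total $2.20, still need 0.0 mg).
Filling from the cheapest source first is optimal under one linear minimum: $2.20.

$2.20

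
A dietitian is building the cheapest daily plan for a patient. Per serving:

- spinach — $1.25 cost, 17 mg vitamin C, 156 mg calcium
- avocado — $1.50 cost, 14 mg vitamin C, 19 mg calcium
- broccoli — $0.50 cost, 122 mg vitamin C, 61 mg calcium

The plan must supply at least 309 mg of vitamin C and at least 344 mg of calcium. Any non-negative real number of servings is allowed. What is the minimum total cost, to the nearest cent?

The cheapest plan sits at a corner of the feasible region — with two constraints it uses at most two foods.
spinach only: max(309/17, 344/156) = 18.18 servings → $22.72.
avocado only: max(309/14, 344/19) = 22.07 servings → $33.11.
broccoli only: max(309/122, 344/61) = 5.639 servings → $2.82.
spinach + avocado: the both-tight solution has a negative serving — not a feasible corner.
spinach + broccoli with both tight: 1.285 servings and 2.354 servings → $2.78.
avocado + broccoli with both tight: 15.79 servings and 0.7206 servings → $24.05.
So the least-cost plan costs $2.78.

$2.78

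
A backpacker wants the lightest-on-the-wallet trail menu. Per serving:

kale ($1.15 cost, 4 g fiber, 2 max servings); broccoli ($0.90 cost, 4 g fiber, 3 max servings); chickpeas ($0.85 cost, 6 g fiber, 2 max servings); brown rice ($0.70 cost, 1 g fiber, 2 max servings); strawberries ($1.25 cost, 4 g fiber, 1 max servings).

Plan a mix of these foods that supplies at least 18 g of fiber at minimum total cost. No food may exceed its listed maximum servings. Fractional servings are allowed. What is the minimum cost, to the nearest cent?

$3.05

Cost per g of fiber: chickpeas $0.1417, broccoli $0.2250, kale $0.2875, strawberries $0.3125, brown rice $0.7000.
Take 2 servings of chickpeas: +12.0 g fiber for $1.70 (total $1.70, still need 6.0 g).
Take 1.5 servings of broccoli: +6.0 g fiber for $1.35 (total $3.05, still need 0.0 g).
Filling from the cheapest source first is optimal under one linear minimum: $3.05.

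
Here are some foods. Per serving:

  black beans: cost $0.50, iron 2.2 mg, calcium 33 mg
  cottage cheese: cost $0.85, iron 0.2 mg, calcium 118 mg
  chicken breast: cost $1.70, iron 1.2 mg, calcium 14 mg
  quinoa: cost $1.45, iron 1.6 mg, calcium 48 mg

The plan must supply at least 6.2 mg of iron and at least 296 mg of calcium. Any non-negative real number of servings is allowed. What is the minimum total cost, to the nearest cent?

$2.83

Minimising a linear cost over {iron ≥ 6.2, calcium ≥ 296, servings ≥ 0} — the optimum is at a vertex, using one or two foods.
black beans only: max(6.2/2.2, 296/33) = 8.97 servings → $4.48.
cottage cheese only: max(6.2/0.2, 296/118) = 31 servings → $26.35.
chicken breast only: max(6.2/1.2, 296/14) = 21.14 servings → $35.94.
quinoa only: max(6.2/1.6, 296/48) = 6.167 servings → $8.94.
black beans + cottage cheese with both tight: 2.658 servings and 1.765 servings → $2.83.
black beans + chicken breast: the both-tight solution has a negative serving — not a feasible corner.
black beans + quinoa with both targets exact would need a negative amount; discard.
cottage cheese + chicken breast with both tight: 1.934 servings and 4.844 servings → $9.88.
cottage cheese + quinoa with both tight: 0.9821 servings and 3.752 servings → $6.28.
chicken breast + quinoa: the both-tight solution has a negative serving — not a feasible corner.
So the least-cost plan costs $2.83.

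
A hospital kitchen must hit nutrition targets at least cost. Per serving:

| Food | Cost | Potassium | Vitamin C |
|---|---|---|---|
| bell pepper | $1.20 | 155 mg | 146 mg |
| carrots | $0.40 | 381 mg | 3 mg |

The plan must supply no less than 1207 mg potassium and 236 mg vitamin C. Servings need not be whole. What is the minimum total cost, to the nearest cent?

A basic optimal solution has at most two foods positive. Try each food alone and each pair with both targets met exactly.
bell pepper only: max(1207/155, 236/146) = 7.787 servings → $9.34.
carrots only: max(1207/381, 236/3) = 78.67 servings → $31.47.
bell pepper + carrots with both tight: 1.564 servings and 2.532 servings → $2.89.
Cheapest feasible corner: $2.89.

$2.89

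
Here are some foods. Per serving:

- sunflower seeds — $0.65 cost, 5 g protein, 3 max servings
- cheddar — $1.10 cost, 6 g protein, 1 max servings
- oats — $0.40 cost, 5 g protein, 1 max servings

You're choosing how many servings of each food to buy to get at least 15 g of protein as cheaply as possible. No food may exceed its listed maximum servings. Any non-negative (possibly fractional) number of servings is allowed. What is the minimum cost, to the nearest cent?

Cost per g of protein: oats $0.0800, sunflower seeds $0.1300, cheddar $0.1833.
Take 1 serving of oats: +5.0 g protein for $0.40 (total $0.40, still need 10.0 g).
Take 2 servings of sunflower seeds: +10.0 g protein for $1.30 (total $1.70, still need 0.0 g).
Filling from the cheapest source first is optimal under one linear minimum: $1.70.

$1.70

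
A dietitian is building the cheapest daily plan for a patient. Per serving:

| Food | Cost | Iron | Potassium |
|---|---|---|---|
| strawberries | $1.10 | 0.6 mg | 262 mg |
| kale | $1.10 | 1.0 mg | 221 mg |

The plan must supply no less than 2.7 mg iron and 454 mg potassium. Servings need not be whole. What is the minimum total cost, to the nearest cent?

This is a tiny linear program; its minimum lies at a vertex of the feasible set. List the vertices and price them.
strawberries only: max(2.7/0.6, 454/262) = 4.5 servings → $4.95.
kale only: max(2.7/1.0, 454/221) = 2.7 servings → $2.97.
strawberries + kale: intersection lies outside the first quadrant.
The minimum over all feasible corners is $2.97.

$2.97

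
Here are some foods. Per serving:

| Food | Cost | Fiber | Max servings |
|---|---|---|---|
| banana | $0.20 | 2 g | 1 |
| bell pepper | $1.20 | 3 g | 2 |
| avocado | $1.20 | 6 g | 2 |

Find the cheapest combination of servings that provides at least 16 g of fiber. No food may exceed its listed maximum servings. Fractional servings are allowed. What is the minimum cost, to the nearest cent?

Cost per g of fiber: banana $0.1000, avocado $0.2000, bell pepper $0.4000.
Take 1 serving of banana: +2.0 g fiber for $0.20 (total $0.20, still need 14.0 g).
Take 2 servings of avocado: +12.0 g fiber for $2.40 (total $2.60, still need 2.0 g).
Take 0.6667 servings of bell pepper: +2.0 g fiber for $0.80 (total $3.40, still need 0.0 g).
Filling from the cheapest source first is optimal under one linear minimum: $3.40.

$3.40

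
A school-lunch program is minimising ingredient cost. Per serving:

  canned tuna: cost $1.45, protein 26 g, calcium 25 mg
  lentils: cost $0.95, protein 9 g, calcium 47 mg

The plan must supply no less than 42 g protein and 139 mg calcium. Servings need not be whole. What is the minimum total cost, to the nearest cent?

An LP optimum is at a vertex; with two nutrient constraints at most two foods are used. Check each candidate.
canned tuna only: max(42/26, 139/25) = 5.56 servings → $8.06.
lentils only: max(42/9, 139/47) = 4.667 servings → $4.43.
canned tuna + lentils with both tight: 0.7252 servings and 2.572 servings → $3.49.
The minimum over all feasible corners is $3.49.

$3.49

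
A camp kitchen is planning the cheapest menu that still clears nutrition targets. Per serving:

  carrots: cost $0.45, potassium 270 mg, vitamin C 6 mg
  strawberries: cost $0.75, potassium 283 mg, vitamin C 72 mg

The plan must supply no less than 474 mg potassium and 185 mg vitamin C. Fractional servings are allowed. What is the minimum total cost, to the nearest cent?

This is a tiny linear program; its minimum lies at a vertex of the feasible set. List the vertices and price them.
carrots only: max(474/270, 185/6) = 30.83 servings → $13.88.
strawberries only: max(474/283, 185/72) = 2.569 servings → $1.93.
carrots + strawberries with both targets exact would need a negative amount; discard.
The minimum over all feasible corners is $1.93.

$1.93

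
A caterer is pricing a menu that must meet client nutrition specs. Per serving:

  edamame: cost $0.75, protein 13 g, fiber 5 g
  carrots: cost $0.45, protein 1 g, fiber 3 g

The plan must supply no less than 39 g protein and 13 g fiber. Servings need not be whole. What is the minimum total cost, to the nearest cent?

$2.25

With two linear requirements the optimum uses one or two foods; enumerate the corners.
edamame only: max(39/13, 13/5) = 3 servings → $2.25.
carrots only: max(39/1, 13/3) = 39 servings → $17.55.
edamame + carrots: the both-tight solution has a negative serving — not a feasible corner.
So the least-cost plan costs $2.25.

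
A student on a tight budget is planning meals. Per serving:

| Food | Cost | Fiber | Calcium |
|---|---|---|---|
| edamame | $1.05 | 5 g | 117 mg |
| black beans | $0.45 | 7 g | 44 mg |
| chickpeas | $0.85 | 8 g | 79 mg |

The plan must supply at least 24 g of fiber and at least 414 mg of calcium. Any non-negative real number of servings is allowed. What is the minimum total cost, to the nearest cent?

$3.78

A basic optimal solution has at most two foods positive. Try each food alone and each pair with both targets met exactly.
edamame only: max(24/5, 414/117) = 4.8 servings → $5.04.
black beans only: max(24/7, 414/44) = 9.409 servings → $4.23.
chickpeas only: max(24/8, 414/79) = 5.241 servings → $4.45.
edamame + black beans with both tight: 3.075 servings and 1.232 servings → $3.78.
edamame + chickpeas with both tight: 2.617 servings and 1.364 servings → $3.91.
black beans + chickpeas: the both-tight solution has a negative serving — not a feasible corner.
Cheapest feasible corner: $3.78.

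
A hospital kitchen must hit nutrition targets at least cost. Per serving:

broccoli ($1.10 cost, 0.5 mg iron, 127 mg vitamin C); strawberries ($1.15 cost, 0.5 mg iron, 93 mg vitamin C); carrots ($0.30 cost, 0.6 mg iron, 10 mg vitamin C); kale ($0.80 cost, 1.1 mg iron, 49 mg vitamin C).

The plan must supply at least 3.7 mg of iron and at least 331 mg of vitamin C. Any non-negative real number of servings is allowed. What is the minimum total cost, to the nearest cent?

A basic optimal solution has at most two foods positive. Try each food alone and each pair with both targets met exactly.
broccoli only: max(3.7/0.5, 331/127) = 7.4 servings → $8.14.
strawberries only: max(3.7/0.5, 331/93) = 7.4 servings → $8.51.
carrots only: max(3.7/0.6, 331/10) = 33.1 servings → $9.93.
kale only: max(3.7/1.1, 331/49) = 6.755 servings → $5.40.
broccoli + strawberries: the both-tight solution has a negative serving — not a feasible corner.
broccoli + carrots with both tight: 2.27 servings and 4.275 servings → $3.78.
broccoli + kale with both tight: 1.587 servings and 2.642 servings → $3.86.
strawberries + carrots with both tight: 3.181 servings and 3.516 servings → $4.71.
strawberries + kale with both tight: 2.35 servings and 2.296 servings → $4.54.
carrots + kale with both targets exact would need a negative amount; discard.
So the least-cost plan costs $3.78.

$3.78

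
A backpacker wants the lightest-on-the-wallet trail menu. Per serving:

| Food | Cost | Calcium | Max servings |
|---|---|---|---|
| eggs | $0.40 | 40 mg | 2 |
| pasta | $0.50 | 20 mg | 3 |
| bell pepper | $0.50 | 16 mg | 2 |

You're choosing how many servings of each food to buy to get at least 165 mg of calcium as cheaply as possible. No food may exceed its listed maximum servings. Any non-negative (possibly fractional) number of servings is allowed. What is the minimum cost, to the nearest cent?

$3.08

Cost per mg of calcium: eggs $0.0100, pasta $0.0250, bell pepper $0.0312.
Take 2 servings of eggs: +80.0 mg calcium for $0.80 (total $0.80, still need 85.0 mg).
Take 3 servings of pasta: +60.0 mg calcium for $1.50 (total $2.30, still need 25.0 mg).
Take 1.562 servings of bell pepper: +25.0 mg calcium for $0.78 (total $3.08, still need 0.0 mg).
Greedy by cheapest-per-mg is optimal for a single linear constraint, so the minimum cost is $3.08.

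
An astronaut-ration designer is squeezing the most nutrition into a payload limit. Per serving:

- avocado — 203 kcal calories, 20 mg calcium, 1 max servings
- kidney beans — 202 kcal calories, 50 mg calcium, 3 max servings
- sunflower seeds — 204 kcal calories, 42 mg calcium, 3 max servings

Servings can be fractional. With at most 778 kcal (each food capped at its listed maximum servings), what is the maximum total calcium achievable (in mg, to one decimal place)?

Calcium per kcal: kidney beans 0.2475, sunflower seeds 0.2059, avocado 0.09852.
Take 3 servings of kidney beans: uses 606 kcal, +150.0 mg calcium (running total 150.0 mg).
Take 0.8431 servings of sunflower seeds: uses 172 kcal, +35.4 mg calcium (running total 185.4 mg).
Greedy by best ratio exhausts the calories allowance optimally: 185.4 mg.

185.4 mg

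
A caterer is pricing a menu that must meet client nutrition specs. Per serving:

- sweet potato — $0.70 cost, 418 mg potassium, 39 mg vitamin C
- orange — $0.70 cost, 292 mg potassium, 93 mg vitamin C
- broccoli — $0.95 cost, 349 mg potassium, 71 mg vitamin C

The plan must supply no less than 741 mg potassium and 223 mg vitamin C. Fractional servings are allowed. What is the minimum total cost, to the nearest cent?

Check every corner: each single food scaled to meet both minima, and each pair solved so both constraints bind.
sweet potato only: max(741/418, 223/39) = 5.718 servings → $4.00.
orange only: max(741/292, 223/93) = 2.538 servings → $1.78.
broccoli only: max(741/349, 223/71) = 3.141 servings → $2.98.
sweet potato + orange with both tight: 0.1381 servings and 2.34 servings → $1.73.
sweet potato + broccoli: intersection lies outside the first quadrant.
orange + broccoli with both tight: 2.151 servings and 0.3238 servings → $1.81.
So the least-cost plan costs $1.73.

$1.73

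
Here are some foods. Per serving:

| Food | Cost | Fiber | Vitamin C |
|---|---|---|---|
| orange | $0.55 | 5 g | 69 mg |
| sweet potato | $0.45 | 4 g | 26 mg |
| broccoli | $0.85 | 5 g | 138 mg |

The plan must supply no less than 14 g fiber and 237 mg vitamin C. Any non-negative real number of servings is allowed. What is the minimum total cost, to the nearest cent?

$1.73

A basic optimal solution has at most two foods positive. Try each food alone and each pair with both targets met exactly.
orange only: max(14/5, 237/69) = 3.435 servings → $1.89.
sweet potato only: max(14/4, 237/26) = 9.115 servings → $4.10.
broccoli only: max(14/5, 237/138) = 2.8 servings → $2.38.
orange + sweet potato with both targets exact would need a negative amount; discard.
orange + broccoli with both tight: 2.165 servings and 0.6348 servings → $1.73.
sweet potato + broccoli with both tight: 1.77 servings and 1.384 servings → $1.97.
Cheapest feasible corner: $1.73.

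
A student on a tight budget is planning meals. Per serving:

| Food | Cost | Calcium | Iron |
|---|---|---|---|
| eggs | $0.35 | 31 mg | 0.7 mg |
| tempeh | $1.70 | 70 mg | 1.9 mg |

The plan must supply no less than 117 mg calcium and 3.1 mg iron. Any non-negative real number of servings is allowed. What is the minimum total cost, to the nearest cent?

$1.55

Two binding constraints pin down two serving amounts, so the optimal mix uses at most two foods. The candidates are each food alone (scaled to the tighter of calcium/iron) and each pair with both constraints tight.
eggs only: max(117/31, 3.1/0.7) = 4.429 servings → $1.55.
tempeh only: max(117/70, 3.1/1.9) = 1.671 servings → $2.84.
eggs + tempeh with both tight: 0.5354 servings and 1.434 servings → $2.63.
So the least-cost plan costs $1.55.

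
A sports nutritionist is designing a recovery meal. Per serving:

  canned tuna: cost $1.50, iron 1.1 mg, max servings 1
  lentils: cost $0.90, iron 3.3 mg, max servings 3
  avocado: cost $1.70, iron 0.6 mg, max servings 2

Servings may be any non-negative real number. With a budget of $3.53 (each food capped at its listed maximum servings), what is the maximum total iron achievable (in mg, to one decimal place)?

Iron per dollar: lentils 3.667, canned tuna 0.7333, avocado 0.3529.
Take 3 servings of lentils: spends $2.70, +9.9 mg iron (running total 9.9 mg).
Take 0.5533 servings of canned tuna: spends $0.83, +0.6 mg iron (running total 10.5 mg).
Greedy by best ratio exhausts the cost allowance optimally: 10.5 mg.

10.5 mg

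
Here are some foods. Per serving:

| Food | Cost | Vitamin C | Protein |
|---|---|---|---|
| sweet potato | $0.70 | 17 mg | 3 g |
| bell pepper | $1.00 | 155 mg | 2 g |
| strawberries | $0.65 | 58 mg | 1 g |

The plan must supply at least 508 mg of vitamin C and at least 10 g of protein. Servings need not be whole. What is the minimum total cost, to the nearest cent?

$4.01

The cheapest plan sits at a corner of the feasible region — with two constraints it uses at most two foods.
sweet potato only: max(508/17, 10/3) = 29.88 servings → $20.92.
bell pepper only: max(508/155, 10/2) = 5 servings → $5.00.
strawberries only: max(508/58, 10/1) = 10 servings → $6.50.
sweet potato + bell pepper with both tight: 1.239 servings and 3.142 servings → $4.01.
sweet potato + strawberries with both tight: 0.4586 servings and 8.624 servings → $5.93.
bell pepper + strawberries: intersection lies outside the first quadrant.
So the least-cost plan costs $4.01.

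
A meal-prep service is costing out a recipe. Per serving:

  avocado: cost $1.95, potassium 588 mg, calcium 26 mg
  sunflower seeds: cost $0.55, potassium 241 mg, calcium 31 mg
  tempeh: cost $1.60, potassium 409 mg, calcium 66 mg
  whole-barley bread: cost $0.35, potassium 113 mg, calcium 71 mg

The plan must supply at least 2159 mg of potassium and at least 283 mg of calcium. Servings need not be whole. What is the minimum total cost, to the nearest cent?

$4.94

The cheapest plan sits at a corner of the feasible region — with two constraints it uses at most two foods.
avocado only: max(2159/588, 283/26) = 10.88 servings → $21.23.
sunflower seeds only: max(2159/241, 283/31) = 9.129 servings → $5.02.
tempeh only: max(2159/409, 283/66) = 5.279 servings → $8.45.
whole-barley bread only: max(2159/113, 283/71) = 19.11 servings → $6.69.
avocado + sunflower seeds: intersection lies outside the first quadrant.
avocado + tempeh with both tight: 0.9494 servings and 3.914 servings → $8.11.
avocado + whole-barley bread with both tight: 3.126 servings and 2.841 servings → $7.09.
sunflower seeds + tempeh with both tight: 8.289 servings and 0.3948 servings → $5.19.
sunflower seeds + whole-barley bread with both tight: 8.915 servings and 0.09362 servings → $4.94.
tempeh + whole-barley bread with both targets exact would need a negative amount; discard.
The minimum over all feasible corners is $4.94.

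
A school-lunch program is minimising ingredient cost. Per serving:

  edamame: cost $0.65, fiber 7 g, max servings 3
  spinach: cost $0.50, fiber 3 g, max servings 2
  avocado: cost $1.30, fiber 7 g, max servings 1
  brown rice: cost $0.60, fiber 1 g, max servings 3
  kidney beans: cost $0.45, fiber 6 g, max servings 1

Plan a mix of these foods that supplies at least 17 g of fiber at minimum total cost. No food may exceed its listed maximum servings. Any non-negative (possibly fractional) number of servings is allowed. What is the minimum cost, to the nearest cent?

$1.47

Cost per g of fiber: kidney beans $0.0750, edamame $0.0929, spinach $0.1667, avocado $0.1857, brown rice $0.6000.
Take 1 serving of kidney beans: +6.0 g fiber for $0.45 (total $0.45, still need 11.0 g).
Take 1.571 servings of edamame: +11.0 g fiber for $1.02 (total $1.47, still need 0.0 g).
Greedy by cheapest-per-g is optimal for a single linear constraint, so the minimum cost is $1.47.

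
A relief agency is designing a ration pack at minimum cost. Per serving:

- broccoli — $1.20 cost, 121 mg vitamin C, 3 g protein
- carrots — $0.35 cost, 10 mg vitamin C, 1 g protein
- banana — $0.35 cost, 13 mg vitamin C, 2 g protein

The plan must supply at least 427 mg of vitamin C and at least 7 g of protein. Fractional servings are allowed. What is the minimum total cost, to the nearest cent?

At the optimum either one food covers both requirements or two foods hit both targets exactly; no other combination can be cheaper.
broccoli only: max(427/121, 7/3) = 3.529 servings → $4.23.
carrots only: max(427/10, 7/1) = 42.7 servings → $14.95.
banana only: max(427/13, 7/2) = 32.85 servings → $11.50.
broccoli + carrots: intersection lies outside the first quadrant.
broccoli + banana: intersection lies outside the first quadrant.
carrots + banana with both targets exact would need a negative amount; discard.
So the least-cost plan costs $4.23.

$4.23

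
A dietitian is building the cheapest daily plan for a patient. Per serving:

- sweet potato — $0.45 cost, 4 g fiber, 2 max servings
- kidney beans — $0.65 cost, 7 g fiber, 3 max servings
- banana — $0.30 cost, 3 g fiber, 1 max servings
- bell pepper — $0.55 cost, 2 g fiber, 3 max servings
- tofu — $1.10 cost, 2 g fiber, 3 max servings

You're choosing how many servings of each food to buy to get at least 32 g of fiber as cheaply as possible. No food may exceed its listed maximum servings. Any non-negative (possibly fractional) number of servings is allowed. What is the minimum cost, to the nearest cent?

Cost per g of fiber: kidney beans $0.0929, banana $0.1000, sweet potato $0.1125, bell pepper $0.2750, tofu $0.5500.
Take 3 servings of kidney beans: +21.0 g fiber for $1.95 (total $1.95, still need 11.0 g).
Take 1 serving of banana: +3.0 g fiber for $0.30 (total $2.25, still need 8.0 g).
Take 2 servings of sweet potato: +8.0 g fiber for $0.90 (total $3.15, still need 0.0 g).
Filling from the cheapest source first is optimal under one linear minimum: $3.15.

$3.15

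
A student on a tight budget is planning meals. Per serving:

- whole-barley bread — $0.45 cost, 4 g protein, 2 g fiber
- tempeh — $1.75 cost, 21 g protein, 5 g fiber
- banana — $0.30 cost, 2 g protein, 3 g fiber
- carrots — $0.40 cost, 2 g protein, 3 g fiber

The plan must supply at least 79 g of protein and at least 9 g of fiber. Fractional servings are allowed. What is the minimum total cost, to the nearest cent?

$6.58

This is a tiny linear program; its minimum lies at a vertex of the feasible set. List the vertices and price them.
whole-barley bread only: max(79/4, 9/2) = 19.75 servings → $8.89.
tempeh only: max(79/21, 9/5) = 3.762 servings → $6.58.
banana only: max(79/2, 9/3) = 39.5 servings → $11.85.
carrots only: max(79/2, 9/3) = 39.5 servings → $15.80.
whole-barley bread + tempeh: intersection lies outside the first quadrant.
whole-barley bread + banana: intersection lies outside the first quadrant.
whole-barley bread + carrots: intersection lies outside the first quadrant.
tempeh + banana: intersection lies outside the first quadrant.
tempeh + carrots: intersection lies outside the first quadrant.
banana + carrots (both tight): parallel constraints — no distinct corner.
The minimum over all feasible corners is $6.58.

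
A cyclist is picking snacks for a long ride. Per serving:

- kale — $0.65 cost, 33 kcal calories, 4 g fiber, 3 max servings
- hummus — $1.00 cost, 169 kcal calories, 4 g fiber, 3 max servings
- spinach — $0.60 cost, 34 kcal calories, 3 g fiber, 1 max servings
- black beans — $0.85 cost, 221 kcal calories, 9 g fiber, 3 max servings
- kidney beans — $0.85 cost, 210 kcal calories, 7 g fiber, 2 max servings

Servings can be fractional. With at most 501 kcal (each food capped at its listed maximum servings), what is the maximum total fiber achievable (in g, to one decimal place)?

30.0 g

Fiber per kcal: kale 0.1212, spinach 0.08824, black beans 0.04072, kidney beans 0.03333, hummus 0.02367.
Take 3 servings of kale: uses 99 kcal, +12.0 g fiber (running total 12.0 g).
Take 1 serving of spinach: uses 34 kcal, +3.0 g fiber (running total 15.0 g).
Take 1.665 servings of black beans: uses 368 kcal, +15.0 g fiber (running total 30.0 g).
Greedy by best ratio exhausts the calories allowance optimally: 30.0 g.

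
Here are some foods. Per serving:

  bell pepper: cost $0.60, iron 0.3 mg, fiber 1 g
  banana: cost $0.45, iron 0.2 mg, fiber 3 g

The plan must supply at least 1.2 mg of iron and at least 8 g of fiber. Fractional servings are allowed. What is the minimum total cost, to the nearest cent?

$2.49

This is a tiny linear program; its minimum lies at a vertex of the feasible set. List the vertices and price them.
bell pepper only: max(1.2/0.3, 8/1) = 8 servings → $4.80.
banana only: max(1.2/0.2, 8/3) = 6 servings → $2.70.
bell pepper + banana with both tight: 2.857 servings and 1.714 servings → $2.49.
The minimum over all feasible corners is $2.49.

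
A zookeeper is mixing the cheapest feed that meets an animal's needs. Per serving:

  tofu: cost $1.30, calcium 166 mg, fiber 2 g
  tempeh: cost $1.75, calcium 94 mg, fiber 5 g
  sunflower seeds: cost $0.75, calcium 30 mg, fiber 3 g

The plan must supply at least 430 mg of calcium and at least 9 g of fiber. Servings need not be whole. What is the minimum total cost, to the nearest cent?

$4.11

An LP optimum is at a vertex; with two nutrient constraints at most two foods are used. Check each candidate.
tofu only: max(430/166, 9/2) = 4.5 servings → $5.85.
tempeh only: max(430/94, 9/5) = 4.574 servings → $8.01.
sunflower seeds only: max(430/30, 9/3) = 14.33 servings → $10.75.
tofu + tempeh with both tight: 2.031 servings and 0.9875 servings → $4.37.
tofu + sunflower seeds with both tight: 2.329 servings and 1.447 servings → $4.11.
tempeh + sunflower seeds: the both-tight solution has a negative serving — not a feasible corner.
So the least-cost plan costs $4.11.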